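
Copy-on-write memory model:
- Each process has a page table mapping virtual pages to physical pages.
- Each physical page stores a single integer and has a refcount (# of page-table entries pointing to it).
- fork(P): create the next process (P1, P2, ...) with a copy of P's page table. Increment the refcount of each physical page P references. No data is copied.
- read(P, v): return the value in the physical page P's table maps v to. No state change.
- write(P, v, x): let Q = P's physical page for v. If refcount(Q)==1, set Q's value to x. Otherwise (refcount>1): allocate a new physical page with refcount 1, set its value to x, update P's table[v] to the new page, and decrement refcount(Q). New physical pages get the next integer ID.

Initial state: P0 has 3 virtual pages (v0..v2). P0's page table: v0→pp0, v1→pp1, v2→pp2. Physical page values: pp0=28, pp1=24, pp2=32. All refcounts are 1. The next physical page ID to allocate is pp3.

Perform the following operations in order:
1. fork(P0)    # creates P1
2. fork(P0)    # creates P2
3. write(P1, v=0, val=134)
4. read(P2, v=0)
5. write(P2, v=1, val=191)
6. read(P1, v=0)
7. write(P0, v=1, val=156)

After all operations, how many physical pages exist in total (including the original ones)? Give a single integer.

Op 1: fork(P0) -> P1. 3 ppages; refcounts: pp0:2 pp1:2 pp2:2
Op 2: fork(P0) -> P2. 3 ppages; refcounts: pp0:3 pp1:3 pp2:3
Op 3: write(P1, v0, 134). refcount(pp0)=3>1 -> COPY to pp3. 4 ppages; refcounts: pp0:2 pp1:3 pp2:3 pp3:1
Op 4: read(P2, v0) -> 28. No state change.
Op 5: write(P2, v1, 191). refcount(pp1)=3>1 -> COPY to pp4. 5 ppages; refcounts: pp0:2 pp1:2 pp2:3 pp3:1 pp4:1
Op 6: read(P1, v0) -> 134. No state change.
Op 7: write(P0, v1, 156). refcount(pp1)=2>1 -> COPY to pp5. 6 ppages; refcounts: pp0:2 pp1:1 pp2:3 pp3:1 pp4:1 pp5:1

Answer: 6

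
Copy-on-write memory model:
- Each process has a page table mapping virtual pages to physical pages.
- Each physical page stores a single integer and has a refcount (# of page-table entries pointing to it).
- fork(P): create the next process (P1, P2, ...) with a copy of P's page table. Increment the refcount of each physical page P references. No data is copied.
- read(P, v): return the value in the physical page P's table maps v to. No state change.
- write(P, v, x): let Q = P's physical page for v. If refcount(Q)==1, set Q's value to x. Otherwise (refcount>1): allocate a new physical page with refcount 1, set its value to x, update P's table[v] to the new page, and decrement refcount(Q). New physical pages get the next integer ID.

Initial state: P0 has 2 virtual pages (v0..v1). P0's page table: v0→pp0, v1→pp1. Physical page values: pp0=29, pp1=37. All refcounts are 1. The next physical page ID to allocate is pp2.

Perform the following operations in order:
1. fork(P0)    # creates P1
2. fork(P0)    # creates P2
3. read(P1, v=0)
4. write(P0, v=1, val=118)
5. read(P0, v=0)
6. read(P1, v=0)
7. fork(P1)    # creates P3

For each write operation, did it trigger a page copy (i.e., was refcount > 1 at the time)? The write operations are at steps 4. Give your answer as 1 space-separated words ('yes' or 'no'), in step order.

Op 1: fork(P0) -> P1. 2 ppages; refcounts: pp0:2 pp1:2
Op 2: fork(P0) -> P2. 2 ppages; refcounts: pp0:3 pp1:3
Op 3: read(P1, v0) -> 29. No state change.
Op 4: write(P0, v1, 118). refcount(pp1)=3>1 -> COPY to pp2. 3 ppages; refcounts: pp0:3 pp1:2 pp2:1
Op 5: read(P0, v0) -> 29. No state change.
Op 6: read(P1, v0) -> 29. No state change.
Op 7: fork(P1) -> P3. 3 ppages; refcounts: pp0:4 pp1:3 pp2:1

yes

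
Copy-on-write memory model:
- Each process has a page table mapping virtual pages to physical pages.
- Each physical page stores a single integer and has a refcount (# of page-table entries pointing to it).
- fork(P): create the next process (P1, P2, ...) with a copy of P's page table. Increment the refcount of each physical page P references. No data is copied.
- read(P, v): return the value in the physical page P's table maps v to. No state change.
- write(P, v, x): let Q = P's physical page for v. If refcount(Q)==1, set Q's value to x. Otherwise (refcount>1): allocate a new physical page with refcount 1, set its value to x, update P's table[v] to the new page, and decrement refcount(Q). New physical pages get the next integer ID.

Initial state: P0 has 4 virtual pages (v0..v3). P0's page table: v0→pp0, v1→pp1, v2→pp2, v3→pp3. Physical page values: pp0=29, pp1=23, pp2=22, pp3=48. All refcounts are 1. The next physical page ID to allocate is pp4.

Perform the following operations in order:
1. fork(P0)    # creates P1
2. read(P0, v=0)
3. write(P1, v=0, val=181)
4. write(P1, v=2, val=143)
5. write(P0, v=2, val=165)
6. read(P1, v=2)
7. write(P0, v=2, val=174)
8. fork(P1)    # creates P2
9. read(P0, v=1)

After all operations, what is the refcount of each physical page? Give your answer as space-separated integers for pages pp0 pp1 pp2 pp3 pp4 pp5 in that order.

Op 1: fork(P0) -> P1. 4 ppages; refcounts: pp0:2 pp1:2 pp2:2 pp3:2
Op 2: read(P0, v0) -> 29. No state change.
Op 3: write(P1, v0, 181). refcount(pp0)=2>1 -> COPY to pp4. 5 ppages; refcounts: pp0:1 pp1:2 pp2:2 pp3:2 pp4:1
Op 4: write(P1, v2, 143). refcount(pp2)=2>1 -> COPY to pp5. 6 ppages; refcounts: pp0:1 pp1:2 pp2:1 pp3:2 pp4:1 pp5:1
Op 5: write(P0, v2, 165). refcount(pp2)=1 -> write in place. 6 ppages; refcounts: pp0:1 pp1:2 pp2:1 pp3:2 pp4:1 pp5:1
Op 6: read(P1, v2) -> 143. No state change.
Op 7: write(P0, v2, 174). refcount(pp2)=1 -> write in place. 6 ppages; refcounts: pp0:1 pp1:2 pp2:1 pp3:2 pp4:1 pp5:1
Op 8: fork(P1) -> P2. 6 ppages; refcounts: pp0:1 pp1:3 pp2:1 pp3:3 pp4:2 pp5:2
Op 9: read(P0, v1) -> 23. No state change.

Answer: 1 3 1 3 2 2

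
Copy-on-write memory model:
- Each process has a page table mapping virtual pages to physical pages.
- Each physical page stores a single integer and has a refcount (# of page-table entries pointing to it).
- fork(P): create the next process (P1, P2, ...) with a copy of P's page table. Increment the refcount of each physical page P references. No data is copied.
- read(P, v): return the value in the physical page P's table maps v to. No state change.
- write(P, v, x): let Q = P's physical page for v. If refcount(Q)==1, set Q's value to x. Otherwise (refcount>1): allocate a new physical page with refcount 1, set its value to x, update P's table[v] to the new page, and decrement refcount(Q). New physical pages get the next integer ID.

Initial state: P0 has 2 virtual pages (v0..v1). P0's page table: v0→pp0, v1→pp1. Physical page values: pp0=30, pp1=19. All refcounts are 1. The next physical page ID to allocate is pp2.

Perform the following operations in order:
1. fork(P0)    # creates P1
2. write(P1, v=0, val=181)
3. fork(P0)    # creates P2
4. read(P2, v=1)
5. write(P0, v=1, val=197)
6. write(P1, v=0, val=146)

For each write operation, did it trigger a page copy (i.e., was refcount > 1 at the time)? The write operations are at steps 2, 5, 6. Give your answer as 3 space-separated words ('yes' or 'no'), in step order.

Op 1: fork(P0) -> P1. 2 ppages; refcounts: pp0:2 pp1:2
Op 2: write(P1, v0, 181). refcount(pp0)=2>1 -> COPY to pp2. 3 ppages; refcounts: pp0:1 pp1:2 pp2:1
Op 3: fork(P0) -> P2. 3 ppages; refcounts: pp0:2 pp1:3 pp2:1
Op 4: read(P2, v1) -> 19. No state change.
Op 5: write(P0, v1, 197). refcount(pp1)=3>1 -> COPY to pp3. 4 ppages; refcounts: pp0:2 pp1:2 pp2:1 pp3:1
Op 6: write(P1, v0, 146). refcount(pp2)=1 -> write in place. 4 ppages; refcounts: pp0:2 pp1:2 pp2:1 pp3:1

yes yes no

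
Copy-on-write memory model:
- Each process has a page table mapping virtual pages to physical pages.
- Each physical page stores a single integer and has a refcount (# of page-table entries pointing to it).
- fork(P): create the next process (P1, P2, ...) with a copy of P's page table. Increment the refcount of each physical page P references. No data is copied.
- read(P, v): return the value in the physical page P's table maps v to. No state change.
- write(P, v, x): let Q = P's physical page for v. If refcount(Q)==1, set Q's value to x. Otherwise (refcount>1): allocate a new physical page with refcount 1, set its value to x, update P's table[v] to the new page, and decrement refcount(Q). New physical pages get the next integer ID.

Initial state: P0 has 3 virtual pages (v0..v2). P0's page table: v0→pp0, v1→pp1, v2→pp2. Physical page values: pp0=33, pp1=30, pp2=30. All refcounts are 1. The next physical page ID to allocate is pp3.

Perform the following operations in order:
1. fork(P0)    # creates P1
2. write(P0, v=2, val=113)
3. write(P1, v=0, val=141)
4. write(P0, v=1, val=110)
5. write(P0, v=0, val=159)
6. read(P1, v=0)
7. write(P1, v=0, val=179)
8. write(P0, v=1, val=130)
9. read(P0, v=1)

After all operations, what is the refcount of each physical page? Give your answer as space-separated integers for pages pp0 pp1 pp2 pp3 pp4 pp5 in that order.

Op 1: fork(P0) -> P1. 3 ppages; refcounts: pp0:2 pp1:2 pp2:2
Op 2: write(P0, v2, 113). refcount(pp2)=2>1 -> COPY to pp3. 4 ppages; refcounts: pp0:2 pp1:2 pp2:1 pp3:1
Op 3: write(P1, v0, 141). refcount(pp0)=2>1 -> COPY to pp4. 5 ppages; refcounts: pp0:1 pp1:2 pp2:1 pp3:1 pp4:1
Op 4: write(P0, v1, 110). refcount(pp1)=2>1 -> COPY to pp5. 6 ppages; refcounts: pp0:1 pp1:1 pp2:1 pp3:1 pp4:1 pp5:1
Op 5: write(P0, v0, 159). refcount(pp0)=1 -> write in place. 6 ppages; refcounts: pp0:1 pp1:1 pp2:1 pp3:1 pp4:1 pp5:1
Op 6: read(P1, v0) -> 141. No state change.
Op 7: write(P1, v0, 179). refcount(pp4)=1 -> write in place. 6 ppages; refcounts: pp0:1 pp1:1 pp2:1 pp3:1 pp4:1 pp5:1
Op 8: write(P0, v1, 130). refcount(pp5)=1 -> write in place. 6 ppages; refcounts: pp0:1 pp1:1 pp2:1 pp3:1 pp4:1 pp5:1
Op 9: read(P0, v1) -> 130. No state change.

Answer: 1 1 1 1 1 1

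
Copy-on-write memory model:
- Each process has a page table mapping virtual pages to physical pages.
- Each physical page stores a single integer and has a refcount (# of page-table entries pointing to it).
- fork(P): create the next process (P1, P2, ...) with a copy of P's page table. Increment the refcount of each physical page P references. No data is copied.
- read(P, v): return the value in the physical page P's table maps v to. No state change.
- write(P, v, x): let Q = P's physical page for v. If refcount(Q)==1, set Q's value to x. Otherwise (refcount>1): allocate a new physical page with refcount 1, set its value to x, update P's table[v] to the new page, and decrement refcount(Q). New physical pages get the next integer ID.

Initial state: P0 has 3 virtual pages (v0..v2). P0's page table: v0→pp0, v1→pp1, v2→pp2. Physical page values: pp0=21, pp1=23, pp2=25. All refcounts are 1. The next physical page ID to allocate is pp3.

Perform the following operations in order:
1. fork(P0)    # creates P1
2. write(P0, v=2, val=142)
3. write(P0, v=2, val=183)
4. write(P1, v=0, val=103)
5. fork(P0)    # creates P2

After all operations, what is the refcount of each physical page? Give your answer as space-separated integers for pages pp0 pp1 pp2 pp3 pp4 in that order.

Op 1: fork(P0) -> P1. 3 ppages; refcounts: pp0:2 pp1:2 pp2:2
Op 2: write(P0, v2, 142). refcount(pp2)=2>1 -> COPY to pp3. 4 ppages; refcounts: pp0:2 pp1:2 pp2:1 pp3:1
Op 3: write(P0, v2, 183). refcount(pp3)=1 -> write in place. 4 ppages; refcounts: pp0:2 pp1:2 pp2:1 pp3:1
Op 4: write(P1, v0, 103). refcount(pp0)=2>1 -> COPY to pp4. 5 ppages; refcounts: pp0:1 pp1:2 pp2:1 pp3:1 pp4:1
Op 5: fork(P0) -> P2. 5 ppages; refcounts: pp0:2 pp1:3 pp2:1 pp3:2 pp4:1

Answer: 2 3 1 2 1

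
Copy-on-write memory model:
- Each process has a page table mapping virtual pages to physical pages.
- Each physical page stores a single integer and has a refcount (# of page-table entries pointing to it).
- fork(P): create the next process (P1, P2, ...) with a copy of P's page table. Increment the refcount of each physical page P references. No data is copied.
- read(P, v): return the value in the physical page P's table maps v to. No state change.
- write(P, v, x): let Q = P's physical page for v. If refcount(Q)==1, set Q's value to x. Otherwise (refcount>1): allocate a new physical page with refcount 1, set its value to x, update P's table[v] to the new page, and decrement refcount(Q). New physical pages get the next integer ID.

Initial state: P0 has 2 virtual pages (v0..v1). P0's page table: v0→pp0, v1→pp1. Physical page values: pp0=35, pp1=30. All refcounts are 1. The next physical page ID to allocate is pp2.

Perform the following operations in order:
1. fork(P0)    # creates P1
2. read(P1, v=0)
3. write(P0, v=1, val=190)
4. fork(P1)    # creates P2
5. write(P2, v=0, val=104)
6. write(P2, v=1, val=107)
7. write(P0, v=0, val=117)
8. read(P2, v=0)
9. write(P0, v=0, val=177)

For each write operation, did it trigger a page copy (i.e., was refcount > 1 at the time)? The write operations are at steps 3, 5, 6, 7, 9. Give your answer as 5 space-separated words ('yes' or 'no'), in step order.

Op 1: fork(P0) -> P1. 2 ppages; refcounts: pp0:2 pp1:2
Op 2: read(P1, v0) -> 35. No state change.
Op 3: write(P0, v1, 190). refcount(pp1)=2>1 -> COPY to pp2. 3 ppages; refcounts: pp0:2 pp1:1 pp2:1
Op 4: fork(P1) -> P2. 3 ppages; refcounts: pp0:3 pp1:2 pp2:1
Op 5: write(P2, v0, 104). refcount(pp0)=3>1 -> COPY to pp3. 4 ppages; refcounts: pp0:2 pp1:2 pp2:1 pp3:1
Op 6: write(P2, v1, 107). refcount(pp1)=2>1 -> COPY to pp4. 5 ppages; refcounts: pp0:2 pp1:1 pp2:1 pp3:1 pp4:1
Op 7: write(P0, v0, 117). refcount(pp0)=2>1 -> COPY to pp5. 6 ppages; refcounts: pp0:1 pp1:1 pp2:1 pp3:1 pp4:1 pp5:1
Op 8: read(P2, v0) -> 104. No state change.
Op 9: write(P0, v0, 177). refcount(pp5)=1 -> write in place. 6 ppages; refcounts: pp0:1 pp1:1 pp2:1 pp3:1 pp4:1 pp5:1

yes yes yes yes no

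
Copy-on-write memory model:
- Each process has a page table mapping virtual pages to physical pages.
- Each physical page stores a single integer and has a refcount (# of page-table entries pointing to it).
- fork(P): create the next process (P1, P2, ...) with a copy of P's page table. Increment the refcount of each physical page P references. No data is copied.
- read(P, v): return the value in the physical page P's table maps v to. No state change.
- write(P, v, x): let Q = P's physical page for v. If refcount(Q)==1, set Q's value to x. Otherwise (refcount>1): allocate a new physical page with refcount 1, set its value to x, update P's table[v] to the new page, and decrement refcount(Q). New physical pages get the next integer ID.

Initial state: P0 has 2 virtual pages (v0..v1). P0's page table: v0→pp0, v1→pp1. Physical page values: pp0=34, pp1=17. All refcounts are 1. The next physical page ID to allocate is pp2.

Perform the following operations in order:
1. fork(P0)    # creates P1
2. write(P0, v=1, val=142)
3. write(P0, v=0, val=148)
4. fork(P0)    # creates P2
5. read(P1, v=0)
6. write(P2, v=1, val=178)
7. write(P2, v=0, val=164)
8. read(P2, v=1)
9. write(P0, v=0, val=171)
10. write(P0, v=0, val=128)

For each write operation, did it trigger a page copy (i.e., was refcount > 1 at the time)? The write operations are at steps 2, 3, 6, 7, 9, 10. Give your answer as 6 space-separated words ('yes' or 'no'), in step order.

Op 1: fork(P0) -> P1. 2 ppages; refcounts: pp0:2 pp1:2
Op 2: write(P0, v1, 142). refcount(pp1)=2>1 -> COPY to pp2. 3 ppages; refcounts: pp0:2 pp1:1 pp2:1
Op 3: write(P0, v0, 148). refcount(pp0)=2>1 -> COPY to pp3. 4 ppages; refcounts: pp0:1 pp1:1 pp2:1 pp3:1
Op 4: fork(P0) -> P2. 4 ppages; refcounts: pp0:1 pp1:1 pp2:2 pp3:2
Op 5: read(P1, v0) -> 34. No state change.
Op 6: write(P2, v1, 178). refcount(pp2)=2>1 -> COPY to pp4. 5 ppages; refcounts: pp0:1 pp1:1 pp2:1 pp3:2 pp4:1
Op 7: write(P2, v0, 164). refcount(pp3)=2>1 -> COPY to pp5. 6 ppages; refcounts: pp0:1 pp1:1 pp2:1 pp3:1 pp4:1 pp5:1
Op 8: read(P2, v1) -> 178. No state change.
Op 9: write(P0, v0, 171). refcount(pp3)=1 -> write in place. 6 ppages; refcounts: pp0:1 pp1:1 pp2:1 pp3:1 pp4:1 pp5:1
Op 10: write(P0, v0, 128). refcount(pp3)=1 -> write in place. 6 ppages; refcounts: pp0:1 pp1:1 pp2:1 pp3:1 pp4:1 pp5:1

yes yes yes yes no no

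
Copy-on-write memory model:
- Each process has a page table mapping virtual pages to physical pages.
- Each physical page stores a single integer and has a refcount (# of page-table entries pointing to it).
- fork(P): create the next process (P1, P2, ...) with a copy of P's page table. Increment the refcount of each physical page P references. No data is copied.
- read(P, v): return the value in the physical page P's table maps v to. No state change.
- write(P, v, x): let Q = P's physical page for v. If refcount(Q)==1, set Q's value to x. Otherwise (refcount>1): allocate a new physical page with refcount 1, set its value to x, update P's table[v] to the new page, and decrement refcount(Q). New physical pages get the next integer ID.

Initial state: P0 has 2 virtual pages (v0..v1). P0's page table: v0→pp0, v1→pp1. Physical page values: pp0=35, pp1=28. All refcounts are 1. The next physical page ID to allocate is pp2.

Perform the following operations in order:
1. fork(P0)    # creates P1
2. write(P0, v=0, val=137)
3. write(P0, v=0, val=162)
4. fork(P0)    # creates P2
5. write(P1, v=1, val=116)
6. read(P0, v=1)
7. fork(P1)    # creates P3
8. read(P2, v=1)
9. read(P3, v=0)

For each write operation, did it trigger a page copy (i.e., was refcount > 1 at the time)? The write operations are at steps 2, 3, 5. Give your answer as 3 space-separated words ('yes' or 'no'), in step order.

Op 1: fork(P0) -> P1. 2 ppages; refcounts: pp0:2 pp1:2
Op 2: write(P0, v0, 137). refcount(pp0)=2>1 -> COPY to pp2. 3 ppages; refcounts: pp0:1 pp1:2 pp2:1
Op 3: write(P0, v0, 162). refcount(pp2)=1 -> write in place. 3 ppages; refcounts: pp0:1 pp1:2 pp2:1
Op 4: fork(P0) -> P2. 3 ppages; refcounts: pp0:1 pp1:3 pp2:2
Op 5: write(P1, v1, 116). refcount(pp1)=3>1 -> COPY to pp3. 4 ppages; refcounts: pp0:1 pp1:2 pp2:2 pp3:1
Op 6: read(P0, v1) -> 28. No state change.
Op 7: fork(P1) -> P3. 4 ppages; refcounts: pp0:2 pp1:2 pp2:2 pp3:2
Op 8: read(P2, v1) -> 28. No state change.
Op 9: read(P3, v0) -> 35. No state change.

yes no yes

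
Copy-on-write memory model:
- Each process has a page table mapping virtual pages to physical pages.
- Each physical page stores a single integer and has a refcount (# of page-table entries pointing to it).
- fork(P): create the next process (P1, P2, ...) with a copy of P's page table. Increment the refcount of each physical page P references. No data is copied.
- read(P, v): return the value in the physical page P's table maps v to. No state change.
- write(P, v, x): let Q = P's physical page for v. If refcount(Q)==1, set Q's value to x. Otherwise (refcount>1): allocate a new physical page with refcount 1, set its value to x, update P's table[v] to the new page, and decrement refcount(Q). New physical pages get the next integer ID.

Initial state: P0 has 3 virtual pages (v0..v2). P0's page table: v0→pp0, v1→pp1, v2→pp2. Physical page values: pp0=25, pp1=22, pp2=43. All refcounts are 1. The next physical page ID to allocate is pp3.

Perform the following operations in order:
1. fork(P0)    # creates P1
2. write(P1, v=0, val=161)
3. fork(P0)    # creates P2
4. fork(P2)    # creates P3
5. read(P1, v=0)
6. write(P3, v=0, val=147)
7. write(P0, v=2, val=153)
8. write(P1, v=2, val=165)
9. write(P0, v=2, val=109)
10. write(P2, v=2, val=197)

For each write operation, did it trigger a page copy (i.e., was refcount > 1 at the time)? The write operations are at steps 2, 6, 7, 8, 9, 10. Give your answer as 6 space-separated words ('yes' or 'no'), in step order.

Op 1: fork(P0) -> P1. 3 ppages; refcounts: pp0:2 pp1:2 pp2:2
Op 2: write(P1, v0, 161). refcount(pp0)=2>1 -> COPY to pp3. 4 ppages; refcounts: pp0:1 pp1:2 pp2:2 pp3:1
Op 3: fork(P0) -> P2. 4 ppages; refcounts: pp0:2 pp1:3 pp2:3 pp3:1
Op 4: fork(P2) -> P3. 4 ppages; refcounts: pp0:3 pp1:4 pp2:4 pp3:1
Op 5: read(P1, v0) -> 161. No state change.
Op 6: write(P3, v0, 147). refcount(pp0)=3>1 -> COPY to pp4. 5 ppages; refcounts: pp0:2 pp1:4 pp2:4 pp3:1 pp4:1
Op 7: write(P0, v2, 153). refcount(pp2)=4>1 -> COPY to pp5. 6 ppages; refcounts: pp0:2 pp1:4 pp2:3 pp3:1 pp4:1 pp5:1
Op 8: write(P1, v2, 165). refcount(pp2)=3>1 -> COPY to pp6. 7 ppages; refcounts: pp0:2 pp1:4 pp2:2 pp3:1 pp4:1 pp5:1 pp6:1
Op 9: write(P0, v2, 109). refcount(pp5)=1 -> write in place. 7 ppages; refcounts: pp0:2 pp1:4 pp2:2 pp3:1 pp4:1 pp5:1 pp6:1
Op 10: write(P2, v2, 197). refcount(pp2)=2>1 -> COPY to pp7. 8 ppages; refcounts: pp0:2 pp1:4 pp2:1 pp3:1 pp4:1 pp5:1 pp6:1 pp7:1

yes yes yes yes no yes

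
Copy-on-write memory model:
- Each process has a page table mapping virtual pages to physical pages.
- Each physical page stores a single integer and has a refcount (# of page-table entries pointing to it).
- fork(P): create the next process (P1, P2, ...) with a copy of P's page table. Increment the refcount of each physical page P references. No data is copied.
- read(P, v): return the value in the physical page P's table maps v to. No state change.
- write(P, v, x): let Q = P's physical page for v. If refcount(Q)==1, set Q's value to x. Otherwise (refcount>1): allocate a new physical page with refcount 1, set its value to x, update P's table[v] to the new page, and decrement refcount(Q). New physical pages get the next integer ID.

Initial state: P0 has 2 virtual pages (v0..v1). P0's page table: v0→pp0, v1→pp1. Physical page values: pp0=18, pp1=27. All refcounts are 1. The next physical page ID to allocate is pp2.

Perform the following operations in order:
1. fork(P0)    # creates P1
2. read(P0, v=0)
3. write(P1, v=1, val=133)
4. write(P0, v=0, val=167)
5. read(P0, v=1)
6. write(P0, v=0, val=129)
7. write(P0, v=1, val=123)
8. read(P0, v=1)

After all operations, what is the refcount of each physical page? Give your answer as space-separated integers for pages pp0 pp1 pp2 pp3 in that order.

Answer: 1 1 1 1

Derivation:
Op 1: fork(P0) -> P1. 2 ppages; refcounts: pp0:2 pp1:2
Op 2: read(P0, v0) -> 18. No state change.
Op 3: write(P1, v1, 133). refcount(pp1)=2>1 -> COPY to pp2. 3 ppages; refcounts: pp0:2 pp1:1 pp2:1
Op 4: write(P0, v0, 167). refcount(pp0)=2>1 -> COPY to pp3. 4 ppages; refcounts: pp0:1 pp1:1 pp2:1 pp3:1
Op 5: read(P0, v1) -> 27. No state change.
Op 6: write(P0, v0, 129). refcount(pp3)=1 -> write in place. 4 ppages; refcounts: pp0:1 pp1:1 pp2:1 pp3:1
Op 7: write(P0, v1, 123). refcount(pp1)=1 -> write in place. 4 ppages; refcounts: pp0:1 pp1:1 pp2:1 pp3:1
Op 8: read(P0, v1) -> 123. No state change.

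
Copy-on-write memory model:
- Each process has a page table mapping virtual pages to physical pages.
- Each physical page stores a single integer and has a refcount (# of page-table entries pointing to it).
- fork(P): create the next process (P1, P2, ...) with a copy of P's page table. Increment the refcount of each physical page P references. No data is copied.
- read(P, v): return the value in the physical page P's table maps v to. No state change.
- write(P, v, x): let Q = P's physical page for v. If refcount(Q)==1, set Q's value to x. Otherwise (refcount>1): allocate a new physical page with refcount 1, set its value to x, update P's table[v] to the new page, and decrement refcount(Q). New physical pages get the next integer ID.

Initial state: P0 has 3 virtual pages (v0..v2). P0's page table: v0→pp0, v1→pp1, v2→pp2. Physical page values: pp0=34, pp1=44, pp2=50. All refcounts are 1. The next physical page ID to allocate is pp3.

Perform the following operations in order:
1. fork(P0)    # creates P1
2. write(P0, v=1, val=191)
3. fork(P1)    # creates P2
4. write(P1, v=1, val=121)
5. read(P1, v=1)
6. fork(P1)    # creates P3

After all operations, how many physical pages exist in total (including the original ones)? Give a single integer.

Op 1: fork(P0) -> P1. 3 ppages; refcounts: pp0:2 pp1:2 pp2:2
Op 2: write(P0, v1, 191). refcount(pp1)=2>1 -> COPY to pp3. 4 ppages; refcounts: pp0:2 pp1:1 pp2:2 pp3:1
Op 3: fork(P1) -> P2. 4 ppages; refcounts: pp0:3 pp1:2 pp2:3 pp3:1
Op 4: write(P1, v1, 121). refcount(pp1)=2>1 -> COPY to pp4. 5 ppages; refcounts: pp0:3 pp1:1 pp2:3 pp3:1 pp4:1
Op 5: read(P1, v1) -> 121. No state change.
Op 6: fork(P1) -> P3. 5 ppages; refcounts: pp0:4 pp1:1 pp2:4 pp3:1 pp4:2

Answer: 5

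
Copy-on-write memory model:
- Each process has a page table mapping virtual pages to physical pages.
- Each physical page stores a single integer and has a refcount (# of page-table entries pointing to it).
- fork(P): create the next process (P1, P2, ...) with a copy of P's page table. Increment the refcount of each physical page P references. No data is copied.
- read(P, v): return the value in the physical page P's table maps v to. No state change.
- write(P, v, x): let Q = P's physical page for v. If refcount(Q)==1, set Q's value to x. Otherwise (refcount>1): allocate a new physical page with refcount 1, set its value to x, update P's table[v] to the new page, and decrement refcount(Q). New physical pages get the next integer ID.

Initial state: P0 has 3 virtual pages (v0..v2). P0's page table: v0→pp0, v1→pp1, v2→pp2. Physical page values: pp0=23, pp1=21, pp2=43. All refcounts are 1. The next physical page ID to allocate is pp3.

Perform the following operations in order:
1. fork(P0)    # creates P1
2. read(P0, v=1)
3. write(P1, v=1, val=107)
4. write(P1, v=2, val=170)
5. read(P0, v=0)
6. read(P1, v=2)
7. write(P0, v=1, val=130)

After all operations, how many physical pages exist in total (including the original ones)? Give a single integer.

Answer: 5

Derivation:
Op 1: fork(P0) -> P1. 3 ppages; refcounts: pp0:2 pp1:2 pp2:2
Op 2: read(P0, v1) -> 21. No state change.
Op 3: write(P1, v1, 107). refcount(pp1)=2>1 -> COPY to pp3. 4 ppages; refcounts: pp0:2 pp1:1 pp2:2 pp3:1
Op 4: write(P1, v2, 170). refcount(pp2)=2>1 -> COPY to pp4. 5 ppages; refcounts: pp0:2 pp1:1 pp2:1 pp3:1 pp4:1
Op 5: read(P0, v0) -> 23. No state change.
Op 6: read(P1, v2) -> 170. No state change.
Op 7: write(P0, v1, 130). refcount(pp1)=1 -> write in place. 5 ppages; refcounts: pp0:2 pp1:1 pp2:1 pp3:1 pp4:1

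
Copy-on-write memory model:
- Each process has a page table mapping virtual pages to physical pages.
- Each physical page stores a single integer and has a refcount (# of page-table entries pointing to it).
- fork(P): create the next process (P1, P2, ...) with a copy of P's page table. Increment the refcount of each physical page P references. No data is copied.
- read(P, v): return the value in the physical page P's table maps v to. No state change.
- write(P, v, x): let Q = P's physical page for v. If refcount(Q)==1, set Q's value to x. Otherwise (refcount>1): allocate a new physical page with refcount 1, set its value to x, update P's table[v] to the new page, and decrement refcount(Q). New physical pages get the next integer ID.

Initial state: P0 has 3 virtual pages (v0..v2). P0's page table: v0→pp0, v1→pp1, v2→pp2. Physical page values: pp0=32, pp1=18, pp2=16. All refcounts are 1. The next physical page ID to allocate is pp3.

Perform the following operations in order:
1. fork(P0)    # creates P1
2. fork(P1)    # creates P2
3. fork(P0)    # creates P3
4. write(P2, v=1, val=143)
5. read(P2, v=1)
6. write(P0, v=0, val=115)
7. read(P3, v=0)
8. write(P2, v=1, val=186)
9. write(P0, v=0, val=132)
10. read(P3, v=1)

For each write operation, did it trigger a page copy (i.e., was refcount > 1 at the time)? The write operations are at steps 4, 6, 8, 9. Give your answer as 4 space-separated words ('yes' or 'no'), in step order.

Op 1: fork(P0) -> P1. 3 ppages; refcounts: pp0:2 pp1:2 pp2:2
Op 2: fork(P1) -> P2. 3 ppages; refcounts: pp0:3 pp1:3 pp2:3
Op 3: fork(P0) -> P3. 3 ppages; refcounts: pp0:4 pp1:4 pp2:4
Op 4: write(P2, v1, 143). refcount(pp1)=4>1 -> COPY to pp3. 4 ppages; refcounts: pp0:4 pp1:3 pp2:4 pp3:1
Op 5: read(P2, v1) -> 143. No state change.
Op 6: write(P0, v0, 115). refcount(pp0)=4>1 -> COPY to pp4. 5 ppages; refcounts: pp0:3 pp1:3 pp2:4 pp3:1 pp4:1
Op 7: read(P3, v0) -> 32. No state change.
Op 8: write(P2, v1, 186). refcount(pp3)=1 -> write in place. 5 ppages; refcounts: pp0:3 pp1:3 pp2:4 pp3:1 pp4:1
Op 9: write(P0, v0, 132). refcount(pp4)=1 -> write in place. 5 ppages; refcounts: pp0:3 pp1:3 pp2:4 pp3:1 pp4:1
Op 10: read(P3, v1) -> 18. No state change.

yes yes no no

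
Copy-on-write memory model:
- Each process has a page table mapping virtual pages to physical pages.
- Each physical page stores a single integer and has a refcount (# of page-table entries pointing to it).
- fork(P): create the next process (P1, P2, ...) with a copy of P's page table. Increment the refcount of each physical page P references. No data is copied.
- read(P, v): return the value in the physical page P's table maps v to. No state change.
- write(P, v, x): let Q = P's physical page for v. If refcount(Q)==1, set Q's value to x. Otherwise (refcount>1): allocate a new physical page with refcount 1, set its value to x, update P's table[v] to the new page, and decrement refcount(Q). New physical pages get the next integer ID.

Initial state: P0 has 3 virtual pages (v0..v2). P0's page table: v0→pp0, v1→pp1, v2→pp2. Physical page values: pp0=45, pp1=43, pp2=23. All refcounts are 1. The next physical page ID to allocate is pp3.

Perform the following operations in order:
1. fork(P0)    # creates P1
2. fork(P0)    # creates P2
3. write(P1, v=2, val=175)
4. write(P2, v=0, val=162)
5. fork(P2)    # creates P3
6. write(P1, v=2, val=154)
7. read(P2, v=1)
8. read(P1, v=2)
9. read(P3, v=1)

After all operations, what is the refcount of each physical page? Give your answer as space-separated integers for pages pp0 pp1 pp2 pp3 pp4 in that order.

Op 1: fork(P0) -> P1. 3 ppages; refcounts: pp0:2 pp1:2 pp2:2
Op 2: fork(P0) -> P2. 3 ppages; refcounts: pp0:3 pp1:3 pp2:3
Op 3: write(P1, v2, 175). refcount(pp2)=3>1 -> COPY to pp3. 4 ppages; refcounts: pp0:3 pp1:3 pp2:2 pp3:1
Op 4: write(P2, v0, 162). refcount(pp0)=3>1 -> COPY to pp4. 5 ppages; refcounts: pp0:2 pp1:3 pp2:2 pp3:1 pp4:1
Op 5: fork(P2) -> P3. 5 ppages; refcounts: pp0:2 pp1:4 pp2:3 pp3:1 pp4:2
Op 6: write(P1, v2, 154). refcount(pp3)=1 -> write in place. 5 ppages; refcounts: pp0:2 pp1:4 pp2:3 pp3:1 pp4:2
Op 7: read(P2, v1) -> 43. No state change.
Op 8: read(P1, v2) -> 154. No state change.
Op 9: read(P3, v1) -> 43. No state change.

Answer: 2 4 3 1 2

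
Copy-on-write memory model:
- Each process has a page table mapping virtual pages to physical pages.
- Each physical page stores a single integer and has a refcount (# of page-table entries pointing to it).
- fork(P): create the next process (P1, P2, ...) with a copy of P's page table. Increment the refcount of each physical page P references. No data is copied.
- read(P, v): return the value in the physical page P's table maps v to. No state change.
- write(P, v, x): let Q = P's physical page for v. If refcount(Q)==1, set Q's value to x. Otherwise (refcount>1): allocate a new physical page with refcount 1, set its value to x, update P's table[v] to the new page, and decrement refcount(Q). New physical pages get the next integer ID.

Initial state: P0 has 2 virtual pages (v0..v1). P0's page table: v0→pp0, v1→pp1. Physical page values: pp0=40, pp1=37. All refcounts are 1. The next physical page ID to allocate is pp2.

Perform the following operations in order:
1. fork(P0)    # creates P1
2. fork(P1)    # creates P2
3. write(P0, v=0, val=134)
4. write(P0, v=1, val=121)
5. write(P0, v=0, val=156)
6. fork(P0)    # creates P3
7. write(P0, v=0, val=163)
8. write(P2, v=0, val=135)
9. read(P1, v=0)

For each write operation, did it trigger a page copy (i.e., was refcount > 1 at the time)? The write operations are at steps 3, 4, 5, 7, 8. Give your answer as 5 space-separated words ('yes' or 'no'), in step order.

Op 1: fork(P0) -> P1. 2 ppages; refcounts: pp0:2 pp1:2
Op 2: fork(P1) -> P2. 2 ppages; refcounts: pp0:3 pp1:3
Op 3: write(P0, v0, 134). refcount(pp0)=3>1 -> COPY to pp2. 3 ppages; refcounts: pp0:2 pp1:3 pp2:1
Op 4: write(P0, v1, 121). refcount(pp1)=3>1 -> COPY to pp3. 4 ppages; refcounts: pp0:2 pp1:2 pp2:1 pp3:1
Op 5: write(P0, v0, 156). refcount(pp2)=1 -> write in place. 4 ppages; refcounts: pp0:2 pp1:2 pp2:1 pp3:1
Op 6: fork(P0) -> P3. 4 ppages; refcounts: pp0:2 pp1:2 pp2:2 pp3:2
Op 7: write(P0, v0, 163). refcount(pp2)=2>1 -> COPY to pp4. 5 ppages; refcounts: pp0:2 pp1:2 pp2:1 pp3:2 pp4:1
Op 8: write(P2, v0, 135). refcount(pp0)=2>1 -> COPY to pp5. 6 ppages; refcounts: pp0:1 pp1:2 pp2:1 pp3:2 pp4:1 pp5:1
Op 9: read(P1, v0) -> 40. No state change.

yes yes no yes yes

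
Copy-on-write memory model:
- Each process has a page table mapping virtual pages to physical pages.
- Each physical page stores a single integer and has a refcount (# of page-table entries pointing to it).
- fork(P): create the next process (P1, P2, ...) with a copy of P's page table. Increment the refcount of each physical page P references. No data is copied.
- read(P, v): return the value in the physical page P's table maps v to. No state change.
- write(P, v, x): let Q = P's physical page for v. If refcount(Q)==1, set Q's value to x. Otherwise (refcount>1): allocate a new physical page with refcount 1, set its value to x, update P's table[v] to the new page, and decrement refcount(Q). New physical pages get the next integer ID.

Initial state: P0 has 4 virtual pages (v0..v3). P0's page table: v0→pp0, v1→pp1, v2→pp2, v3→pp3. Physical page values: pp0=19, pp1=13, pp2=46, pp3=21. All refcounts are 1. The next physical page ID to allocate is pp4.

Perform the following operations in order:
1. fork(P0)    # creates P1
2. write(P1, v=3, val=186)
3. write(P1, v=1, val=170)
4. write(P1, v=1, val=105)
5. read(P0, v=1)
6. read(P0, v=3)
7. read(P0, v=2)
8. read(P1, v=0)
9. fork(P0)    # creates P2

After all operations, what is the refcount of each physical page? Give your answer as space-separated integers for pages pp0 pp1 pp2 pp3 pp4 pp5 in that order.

Op 1: fork(P0) -> P1. 4 ppages; refcounts: pp0:2 pp1:2 pp2:2 pp3:2
Op 2: write(P1, v3, 186). refcount(pp3)=2>1 -> COPY to pp4. 5 ppages; refcounts: pp0:2 pp1:2 pp2:2 pp3:1 pp4:1
Op 3: write(P1, v1, 170). refcount(pp1)=2>1 -> COPY to pp5. 6 ppages; refcounts: pp0:2 pp1:1 pp2:2 pp3:1 pp4:1 pp5:1
Op 4: write(P1, v1, 105). refcount(pp5)=1 -> write in place. 6 ppages; refcounts: pp0:2 pp1:1 pp2:2 pp3:1 pp4:1 pp5:1
Op 5: read(P0, v1) -> 13. No state change.
Op 6: read(P0, v3) -> 21. No state change.
Op 7: read(P0, v2) -> 46. No state change.
Op 8: read(P1, v0) -> 19. No state change.
Op 9: fork(P0) -> P2. 6 ppages; refcounts: pp0:3 pp1:2 pp2:3 pp3:2 pp4:1 pp5:1

Answer: 3 2 3 2 1 1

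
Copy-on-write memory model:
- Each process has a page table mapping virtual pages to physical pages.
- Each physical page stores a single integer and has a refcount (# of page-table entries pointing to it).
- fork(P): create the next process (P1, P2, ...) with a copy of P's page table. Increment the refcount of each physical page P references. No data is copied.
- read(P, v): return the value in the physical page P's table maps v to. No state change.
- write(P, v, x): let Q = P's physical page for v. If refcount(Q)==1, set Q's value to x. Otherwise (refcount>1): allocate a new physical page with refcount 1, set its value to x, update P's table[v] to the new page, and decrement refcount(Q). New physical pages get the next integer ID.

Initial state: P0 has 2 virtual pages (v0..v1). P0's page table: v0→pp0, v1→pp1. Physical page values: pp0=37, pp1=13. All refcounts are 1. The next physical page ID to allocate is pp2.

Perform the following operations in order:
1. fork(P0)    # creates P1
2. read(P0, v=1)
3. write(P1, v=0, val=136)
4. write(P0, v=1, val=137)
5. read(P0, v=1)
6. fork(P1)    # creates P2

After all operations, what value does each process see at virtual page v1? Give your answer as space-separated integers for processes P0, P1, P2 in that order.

Answer: 137 13 13

Derivation:
Op 1: fork(P0) -> P1. 2 ppages; refcounts: pp0:2 pp1:2
Op 2: read(P0, v1) -> 13. No state change.
Op 3: write(P1, v0, 136). refcount(pp0)=2>1 -> COPY to pp2. 3 ppages; refcounts: pp0:1 pp1:2 pp2:1
Op 4: write(P0, v1, 137). refcount(pp1)=2>1 -> COPY to pp3. 4 ppages; refcounts: pp0:1 pp1:1 pp2:1 pp3:1
Op 5: read(P0, v1) -> 137. No state change.
Op 6: fork(P1) -> P2. 4 ppages; refcounts: pp0:1 pp1:2 pp2:2 pp3:1
P0: v1 -> pp3 = 137
P1: v1 -> pp1 = 13
P2: v1 -> pp1 = 13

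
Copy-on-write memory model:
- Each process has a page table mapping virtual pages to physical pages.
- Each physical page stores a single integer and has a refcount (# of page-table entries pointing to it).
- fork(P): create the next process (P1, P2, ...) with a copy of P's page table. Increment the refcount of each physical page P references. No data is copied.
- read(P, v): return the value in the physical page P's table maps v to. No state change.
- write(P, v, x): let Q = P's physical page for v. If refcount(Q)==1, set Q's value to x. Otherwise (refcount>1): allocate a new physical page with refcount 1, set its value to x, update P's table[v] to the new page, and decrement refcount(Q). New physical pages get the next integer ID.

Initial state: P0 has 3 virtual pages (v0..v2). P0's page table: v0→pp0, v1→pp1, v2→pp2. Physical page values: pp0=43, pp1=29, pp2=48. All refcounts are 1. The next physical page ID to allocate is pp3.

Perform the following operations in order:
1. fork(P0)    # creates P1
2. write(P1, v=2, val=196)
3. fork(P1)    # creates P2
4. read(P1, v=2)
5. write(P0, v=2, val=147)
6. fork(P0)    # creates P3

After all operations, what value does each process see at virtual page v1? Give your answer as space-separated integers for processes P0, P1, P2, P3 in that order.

Op 1: fork(P0) -> P1. 3 ppages; refcounts: pp0:2 pp1:2 pp2:2
Op 2: write(P1, v2, 196). refcount(pp2)=2>1 -> COPY to pp3. 4 ppages; refcounts: pp0:2 pp1:2 pp2:1 pp3:1
Op 3: fork(P1) -> P2. 4 ppages; refcounts: pp0:3 pp1:3 pp2:1 pp3:2
Op 4: read(P1, v2) -> 196. No state change.
Op 5: write(P0, v2, 147). refcount(pp2)=1 -> write in place. 4 ppages; refcounts: pp0:3 pp1:3 pp2:1 pp3:2
Op 6: fork(P0) -> P3. 4 ppages; refcounts: pp0:4 pp1:4 pp2:2 pp3:2
P0: v1 -> pp1 = 29
P1: v1 -> pp1 = 29
P2: v1 -> pp1 = 29
P3: v1 -> pp1 = 29

Answer: 29 29 29 29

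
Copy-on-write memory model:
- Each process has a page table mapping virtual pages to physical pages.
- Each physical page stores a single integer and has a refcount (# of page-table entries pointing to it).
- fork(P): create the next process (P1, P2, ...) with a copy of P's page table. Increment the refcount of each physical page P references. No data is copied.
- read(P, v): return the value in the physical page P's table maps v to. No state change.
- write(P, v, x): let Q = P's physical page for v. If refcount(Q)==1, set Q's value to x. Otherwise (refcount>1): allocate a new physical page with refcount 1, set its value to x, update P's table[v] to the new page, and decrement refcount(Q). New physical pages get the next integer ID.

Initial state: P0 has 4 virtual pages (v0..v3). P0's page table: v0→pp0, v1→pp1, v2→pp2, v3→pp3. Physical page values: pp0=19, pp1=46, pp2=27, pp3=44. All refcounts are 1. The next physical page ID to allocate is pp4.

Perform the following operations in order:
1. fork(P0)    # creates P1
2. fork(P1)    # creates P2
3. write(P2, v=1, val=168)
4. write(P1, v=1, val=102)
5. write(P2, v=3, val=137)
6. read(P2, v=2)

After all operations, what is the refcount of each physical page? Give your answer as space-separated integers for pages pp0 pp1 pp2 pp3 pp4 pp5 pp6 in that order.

Op 1: fork(P0) -> P1. 4 ppages; refcounts: pp0:2 pp1:2 pp2:2 pp3:2
Op 2: fork(P1) -> P2. 4 ppages; refcounts: pp0:3 pp1:3 pp2:3 pp3:3
Op 3: write(P2, v1, 168). refcount(pp1)=3>1 -> COPY to pp4. 5 ppages; refcounts: pp0:3 pp1:2 pp2:3 pp3:3 pp4:1
Op 4: write(P1, v1, 102). refcount(pp1)=2>1 -> COPY to pp5. 6 ppages; refcounts: pp0:3 pp1:1 pp2:3 pp3:3 pp4:1 pp5:1
Op 5: write(P2, v3, 137). refcount(pp3)=3>1 -> COPY to pp6. 7 ppages; refcounts: pp0:3 pp1:1 pp2:3 pp3:2 pp4:1 pp5:1 pp6:1
Op 6: read(P2, v2) -> 27. No state change.

Answer: 3 1 3 2 1 1 1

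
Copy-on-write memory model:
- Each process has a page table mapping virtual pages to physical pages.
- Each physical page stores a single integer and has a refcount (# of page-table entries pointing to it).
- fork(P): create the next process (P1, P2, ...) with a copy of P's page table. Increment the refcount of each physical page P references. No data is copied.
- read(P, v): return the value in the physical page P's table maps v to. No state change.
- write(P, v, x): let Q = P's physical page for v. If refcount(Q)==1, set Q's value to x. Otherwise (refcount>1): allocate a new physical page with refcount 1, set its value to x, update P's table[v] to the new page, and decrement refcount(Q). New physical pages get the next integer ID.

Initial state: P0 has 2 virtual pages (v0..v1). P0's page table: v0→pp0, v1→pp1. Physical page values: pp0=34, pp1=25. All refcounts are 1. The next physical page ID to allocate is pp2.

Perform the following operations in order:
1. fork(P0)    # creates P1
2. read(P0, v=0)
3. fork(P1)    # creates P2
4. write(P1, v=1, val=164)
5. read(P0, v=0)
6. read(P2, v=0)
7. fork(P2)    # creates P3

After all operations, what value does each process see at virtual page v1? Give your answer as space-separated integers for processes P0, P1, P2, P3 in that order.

Answer: 25 164 25 25

Derivation:
Op 1: fork(P0) -> P1. 2 ppages; refcounts: pp0:2 pp1:2
Op 2: read(P0, v0) -> 34. No state change.
Op 3: fork(P1) -> P2. 2 ppages; refcounts: pp0:3 pp1:3
Op 4: write(P1, v1, 164). refcount(pp1)=3>1 -> COPY to pp2. 3 ppages; refcounts: pp0:3 pp1:2 pp2:1
Op 5: read(P0, v0) -> 34. No state change.
Op 6: read(P2, v0) -> 34. No state change.
Op 7: fork(P2) -> P3. 3 ppages; refcounts: pp0:4 pp1:3 pp2:1
P0: v1 -> pp1 = 25
P1: v1 -> pp2 = 164
P2: v1 -> pp1 = 25
P3: v1 -> pp1 = 25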